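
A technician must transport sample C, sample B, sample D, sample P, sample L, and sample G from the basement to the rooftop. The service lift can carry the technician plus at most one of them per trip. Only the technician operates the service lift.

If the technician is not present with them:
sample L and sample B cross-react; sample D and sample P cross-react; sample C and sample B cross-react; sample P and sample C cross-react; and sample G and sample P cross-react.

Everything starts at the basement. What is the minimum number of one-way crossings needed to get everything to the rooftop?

impossible

Whatever the first load, the items left behind include a forbidden pair without the technician. No opening move is safe, so no plan exists.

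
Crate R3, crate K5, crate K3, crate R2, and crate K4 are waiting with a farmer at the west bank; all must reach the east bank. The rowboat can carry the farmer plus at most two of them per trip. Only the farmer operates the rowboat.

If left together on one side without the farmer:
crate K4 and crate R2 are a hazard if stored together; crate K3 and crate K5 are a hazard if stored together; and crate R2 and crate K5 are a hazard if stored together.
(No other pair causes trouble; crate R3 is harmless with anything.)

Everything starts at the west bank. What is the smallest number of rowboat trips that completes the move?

5

Counting alone: the farmer can take at most 2 across per trip to the east bank, so moving all 5 needs at least 3 loaded trips out, with a return between consecutive ones — at least 5 crossings.
The plan below uses exactly 5 crossings, so it is optimal:
1. Farmer goes to the east bank with crate K5 and crate R2.
2. Farmer goes back to the west bank with crate K5.
3. Farmer goes to the east bank with crate K3 and crate R3.
4. Farmer goes back to the west bank alone.
5. Farmer goes to the east bank with crate K4 and crate K5.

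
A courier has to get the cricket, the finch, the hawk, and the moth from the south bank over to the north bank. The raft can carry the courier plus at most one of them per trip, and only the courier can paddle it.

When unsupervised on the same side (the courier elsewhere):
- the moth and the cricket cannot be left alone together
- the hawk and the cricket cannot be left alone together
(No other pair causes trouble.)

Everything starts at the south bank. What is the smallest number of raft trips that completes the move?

Counting alone: the courier can take at most 1 across per trip to the north bank, so moving all 4 needs at least 4 loaded trips out, with a return between consecutive ones — at least 7 crossings.
The safety rule pushes this higher. Following every safe sequence of crossings, the most of the 4 that can be at the north bank as the raft arrives there on crossing 7 is 3 — never all 4.
So no plan with fewer than 9 crossings exists, and this one achieves 9:
1. Courier goes to the north bank with the cricket.  [the south bank: the finch, the hawk, the moth | the north bank: the cricket]
2. Courier goes back to the south bank alone.  [the south bank: the finch, the hawk, the moth | the north bank: the cricket]
3. Courier goes to the north bank with the finch.  [the south bank: the hawk, the moth | the north bank: the cricket, the finch]
4. Courier goes back to the south bank alone.  [the south bank: the hawk, the moth | the north bank: the cricket, the finch]
5. Courier goes to the north bank with the hawk.  [the south bank: the moth | the north bank: the cricket, the finch, the hawk]
6. Courier goes back to the south bank with the cricket.  [the south bank: the cricket, the moth | the north bank: the finch, the hawk]
7. Courier goes to the north bank with the moth.  [the south bank: the cricket | the north bank: the finch, the hawk, the moth]
8. Courier goes back to the south bank alone.  [the south bank: the cricket | the north bank: the finch, the hawk, the moth]
9. Courier goes to the north bank with the cricket.  [the south bank: — | the north bank: the cricket, the finch, the hawk, the moth]

9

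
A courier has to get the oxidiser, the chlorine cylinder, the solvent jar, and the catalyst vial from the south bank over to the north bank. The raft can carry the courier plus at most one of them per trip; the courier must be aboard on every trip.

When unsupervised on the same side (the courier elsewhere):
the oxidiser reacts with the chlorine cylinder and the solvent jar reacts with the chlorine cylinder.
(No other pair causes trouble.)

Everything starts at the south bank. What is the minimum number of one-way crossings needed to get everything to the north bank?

9

Counting alone: the courier can take at most 1 across per trip to the north bank, so moving all 4 needs at least 4 loaded trips out, with a return between consecutive ones — at least 7 crossings.
The safety rule pushes this higher. Following every safe sequence of crossings, the most of the 4 that can be at the north bank as the raft arrives there on crossing 7 is 3 — never all 4.
So no plan with fewer than 9 crossings exists, and this one achieves 9:
1. Courier goes to the north bank with the chlorine cylinder.  [the south bank: the catalyst vial, the oxidiser, the solvent jar | the north bank: the chlorine cylinder]
2. Courier goes back to the south bank alone.  [the south bank: the catalyst vial, the oxidiser, the solvent jar | the north bank: the chlorine cylinder]
3. Courier goes to the north bank with the oxidiser.  [the south bank: the catalyst vial, the solvent jar | the north bank: the chlorine cylinder, the oxidiser]
4. Courier goes back to the south bank with the chlorine cylinder.  [the south bank: the catalyst vial, the chlorine cylinder, the solvent jar | the north bank: the oxidiser]
5. Courier goes to the north bank with the solvent jar.  [the south bank: the catalyst vial, the chlorine cylinder | the north bank: the oxidiser, the solvent jar]
6. Courier goes back to the south bank alone.  [the south bank: the catalyst vial, the chlorine cylinder | the north bank: the oxidiser, the solvent jar]
7. Courier goes to the north bank with the catalyst vial.  [the south bank: the chlorine cylinder | the north bank: the catalyst vial, the oxidiser, the solvent jar]
8. Courier goes back to the south bank alone.  [the south bank: the chlorine cylinder | the north bank: the catalyst vial, the oxidiser, the solvent jar]
9. Courier goes to the north bank with the chlorine cylinder.  [the south bank: — | the north bank: the catalyst vial, the chlorine cylinder, the oxidiser, the solvent jar]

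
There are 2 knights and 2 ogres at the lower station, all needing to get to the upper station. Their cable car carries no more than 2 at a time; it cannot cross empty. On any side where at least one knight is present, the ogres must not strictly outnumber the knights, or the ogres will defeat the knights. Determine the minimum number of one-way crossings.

5

Counting alone: each trip to the upper station takes at most 2 across and each return brings at least 1 back, so after t trips out (and t−1 returns) at most 2t − (t−1) of the 4 are across; that first reaches 4 at t = 3, so at least 5 crossings are needed.
The plan below uses exactly 5 crossings, so it is optimal:
1. 2 ogres → the upper station.  (the lower station: 2K 0O; the upper station: 0K 2O)
2. 1 ogre ← the lower station.  (the lower station: 2K 1O; the upper station: 0K 1O)
3. 2 knights → the upper station.  (the lower station: 0K 1O; the upper station: 2K 1O)
4. 1 ogre ← the lower station.  (the lower station: 0K 2O; the upper station: 2K 0O)
5. 2 ogres → the upper station.  (the lower station: 0K 0O; the upper station: 2K 2O)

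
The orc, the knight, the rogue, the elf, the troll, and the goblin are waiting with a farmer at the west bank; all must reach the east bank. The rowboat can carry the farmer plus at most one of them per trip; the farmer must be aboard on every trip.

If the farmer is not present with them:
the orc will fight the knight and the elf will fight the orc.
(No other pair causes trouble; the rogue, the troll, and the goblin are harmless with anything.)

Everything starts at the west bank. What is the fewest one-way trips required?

13

Counting alone: the farmer can take at most 1 across per trip to the east bank, so moving all 6 needs at least 6 loaded trips out, with a return between consecutive ones — at least 11 crossings.
The safety rule pushes this higher. Following every safe sequence of crossings, the most of the 6 that can be at the east bank as the rowboat arrives there on crossing 11 is 5 — never all 6.
So no plan with fewer than 13 crossings exists, and this one achieves 13:
1. Farmer goes to the east bank with the orc.  [the west bank: the elf, the goblin, the knight, the rogue, the troll | the east bank: the orc]
2. Farmer goes back to the west bank alone.  [the west bank: the elf, the goblin, the knight, the rogue, the troll | the east bank: the orc]
3. Farmer goes to the east bank with the knight.  [the west bank: the elf, the goblin, the rogue, the troll | the east bank: the knight, the orc]
4. Farmer goes back to the west bank with the orc.  [the west bank: the elf, the goblin, the orc, the rogue, the troll | the east bank: the knight]
5. Farmer goes to the east bank with the elf.  [the west bank: the goblin, the orc, the rogue, the troll | the east bank: the elf, the knight]
6. Farmer goes back to the west bank alone.  [the west bank: the goblin, the orc, the rogue, the troll | the east bank: the elf, the knight]
7. Farmer goes to the east bank with the rogue.  [the west bank: the goblin, the orc, the troll | the east bank: the elf, the knight, the rogue]
8. Farmer goes back to the west bank alone.  [the west bank: the goblin, the orc, the troll | the east bank: the elf, the knight, the rogue]
9. Farmer goes to the east bank with the troll.  [the west bank: the goblin, the orc | the east bank: the elf, the knight, the rogue, the troll]
10. Farmer goes back to the west bank alone.  [the west bank: the goblin, the orc | the east bank: the elf, the knight, the rogue, the troll]
11. Farmer goes to the east bank with the goblin.  [the west bank: the orc | the east bank: the elf, the goblin, the knight, the rogue, the troll]
12. Farmer goes back to the west bank alone.  [the west bank: the orc | the east bank: the elf, the goblin, the knight, the rogue, the troll]
13. Farmer goes to the east bank with the orc.  [the west bank: — | the east bank: the elf, the goblin, the knight, the orc, the rogue, the troll]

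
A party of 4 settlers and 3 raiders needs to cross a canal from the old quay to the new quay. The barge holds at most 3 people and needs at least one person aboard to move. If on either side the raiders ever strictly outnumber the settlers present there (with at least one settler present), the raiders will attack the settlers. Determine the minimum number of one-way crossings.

Counting alone: each trip to the new quay takes at most 3 across and each return brings at least 1 back, so after t trips out (and t−1 returns) at most 3t − (t−1) of the 7 are across; that first reaches 7 at t = 3, so at least 5 crossings are needed.
The plan below uses exactly 5 crossings, so it is optimal:
1. 3 raiders → the new quay.  (the old quay: 4S 0R; the new quay: 0S 3R)
2. 1 raider ← the old quay.  (the old quay: 4S 1R; the new quay: 0S 2R)
3. 3 settlers → the new quay.  (the old quay: 1S 1R; the new quay: 3S 2R)
4. 1 settler ← the old quay.  (the old quay: 2S 1R; the new quay: 2S 2R)
5. 2 settlers and 1 raider → the new quay.  (the old quay: 0S 0R; the new quay: 4S 3R)

5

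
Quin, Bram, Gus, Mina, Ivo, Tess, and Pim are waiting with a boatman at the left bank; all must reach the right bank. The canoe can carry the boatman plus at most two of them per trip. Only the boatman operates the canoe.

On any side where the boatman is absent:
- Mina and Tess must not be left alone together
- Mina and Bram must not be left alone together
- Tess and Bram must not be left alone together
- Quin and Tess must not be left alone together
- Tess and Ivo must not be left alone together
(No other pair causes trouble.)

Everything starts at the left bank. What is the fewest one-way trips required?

11

Counting alone: the boatman can take at most 2 across per trip to the right bank, so moving all 7 needs at least 4 loaded trips out, with a return between consecutive ones — at least 7 crossings.
The safety rule pushes this higher. Following every safe sequence of crossings, the most of the 7 that can be at the right bank as the canoe arrives there on crossings 7, 9 is 5, 6 respectively — never all 7.
So no plan with fewer than 11 crossings exists, and this one achieves 11:
1. Boatman goes to the right bank with Bram and Tess.  [the left bank: Gus, Ivo, Mina, Pim, Quin | the right bank: Bram, Tess]
2. Boatman goes back to the left bank with Bram.  [the left bank: Bram, Gus, Ivo, Mina, Pim, Quin | the right bank: Tess]
3. Boatman goes to the right bank with Bram and Quin.  [the left bank: Gus, Ivo, Mina, Pim | the right bank: Bram, Quin, Tess]
4. Boatman goes back to the left bank with Tess.  [the left bank: Gus, Ivo, Mina, Pim, Tess | the right bank: Bram, Quin]
5. Boatman goes to the right bank with Gus and Tess.  [the left bank: Ivo, Mina, Pim | the right bank: Bram, Gus, Quin, Tess]
6. Boatman goes back to the left bank with Tess.  [the left bank: Ivo, Mina, Pim, Tess | the right bank: Bram, Gus, Quin]
7. Boatman goes to the right bank with Ivo and Mina.  [the left bank: Pim, Tess | the right bank: Bram, Gus, Ivo, Mina, Quin]
8. Boatman goes back to the left bank with Bram.  [the left bank: Bram, Pim, Tess | the right bank: Gus, Ivo, Mina, Quin]
9. Boatman goes to the right bank with Bram and Pim.  [the left bank: Tess | the right bank: Bram, Gus, Ivo, Mina, Pim, Quin]
10. Boatman goes back to the left bank with Bram.  [the left bank: Bram, Tess | the right bank: Gus, Ivo, Mina, Pim, Quin]
11. Boatman goes to the right bank with Bram and Tess.  [the left bank: — | the right bank: Bram, Gus, Ivo, Mina, Pim, Quin, Tess]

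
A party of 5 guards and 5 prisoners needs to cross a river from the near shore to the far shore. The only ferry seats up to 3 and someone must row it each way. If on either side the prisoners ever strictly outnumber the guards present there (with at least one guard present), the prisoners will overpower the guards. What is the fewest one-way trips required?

Counting alone: each trip to the far shore takes at most 3 across and each return brings at least 1 back, so after t trips out (and t−1 returns) at most 3t − (t−1) of the 10 are across; that first reaches 10 at t = 5, so at least 9 crossings are needed.
The safety rule pushes this higher. Following every safe sequence of crossings, the most of the 10 that can be at the far shore as the ferry arrives there on crossing 9 is 9 — never all 10.
So no plan with fewer than 11 crossings exists, and this one achieves 11:
1. 2 prisoners → the far shore.  (the near shore: 5G 3P; the far shore: 0G 2P)
2. 1 prisoner ← the near shore.  (the near shore: 5G 4P; the far shore: 0G 1P)
3. 3 prisoners → the far shore.  (the near shore: 5G 1P; the far shore: 0G 4P)
4. 1 prisoner ← the near shore.  (the near shore: 5G 2P; the far shore: 0G 3P)
5. 3 guards → the far shore.  (the near shore: 2G 2P; the far shore: 3G 3P)
6. 1 guard and 1 prisoner ← the near shore.  (the near shore: 3G 3P; the far shore: 2G 2P)
7. 3 guards → the far shore.  (the near shore: 0G 3P; the far shore: 5G 2P)
8. 1 prisoner ← the near shore.  (the near shore: 0G 4P; the far shore: 5G 1P)
9. 2 prisoners → the far shore.  (the near shore: 0G 2P; the far shore: 5G 3P)
10. 1 prisoner ← the near shore.  (the near shore: 0G 3P; the far shore: 5G 2P)
11. 3 prisoners → the far shore.  (the near shore: 0G 0P; the far shore: 5G 5P)

11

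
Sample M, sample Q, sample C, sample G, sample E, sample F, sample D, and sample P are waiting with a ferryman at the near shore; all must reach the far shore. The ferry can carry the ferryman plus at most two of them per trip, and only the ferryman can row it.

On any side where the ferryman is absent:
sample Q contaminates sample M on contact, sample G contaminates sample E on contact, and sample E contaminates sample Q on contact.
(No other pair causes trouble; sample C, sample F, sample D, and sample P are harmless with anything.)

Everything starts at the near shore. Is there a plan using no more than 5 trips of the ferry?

Counting alone: the ferryman can take at most 2 across per trip to the far shore, so moving all 8 needs at least 4 loaded trips out, with a return between consecutive ones — at least 7 crossings.
Since 5 < 7, 5 crossings cannot be enough. (The shortest complete plan in fact takes 7:)
1. Ferryman goes to the far shore with sample E and sample M.
2. Ferryman goes back to the near shore alone.
3. Ferryman goes to the far shore with sample C and sample F.
4. Ferryman goes back to the near shore alone.
5. Ferryman goes to the far shore with sample D and sample P.
6. Ferryman goes back to the near shore alone.
7. Ferryman goes to the far shore with sample G and sample Q.

No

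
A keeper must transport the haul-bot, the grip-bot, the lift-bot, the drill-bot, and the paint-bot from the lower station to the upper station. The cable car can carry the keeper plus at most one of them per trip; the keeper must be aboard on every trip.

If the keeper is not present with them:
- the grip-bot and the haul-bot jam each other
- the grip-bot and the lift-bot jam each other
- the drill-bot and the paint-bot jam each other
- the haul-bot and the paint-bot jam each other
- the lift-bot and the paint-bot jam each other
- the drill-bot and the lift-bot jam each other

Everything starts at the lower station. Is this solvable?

No

Whatever the first load, the items left behind include a forbidden pair without the keeper. No opening move is safe, so no plan exists.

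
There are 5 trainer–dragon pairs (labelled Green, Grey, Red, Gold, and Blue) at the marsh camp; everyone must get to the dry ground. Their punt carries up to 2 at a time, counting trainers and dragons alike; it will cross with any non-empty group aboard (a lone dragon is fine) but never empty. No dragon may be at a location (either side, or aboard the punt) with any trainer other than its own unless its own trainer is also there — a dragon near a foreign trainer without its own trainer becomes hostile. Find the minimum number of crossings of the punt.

impossible

Following every safe sequence of crossings from the start, the most of the 10 that can be at the dry ground as the punt arrives there on crossings 1, 3, 5, 7 is 2, 3, 4, 5 respectively; the best ever achieved is 5 of 10.
From crossing 9 on, no configuration arises that was not already reachable earlier: only 82 distinct safe configurations (who is on which side, and where the punt is) can ever be reached, none of them has everyone across, and every continuation just revisits them. So no valid plan exists.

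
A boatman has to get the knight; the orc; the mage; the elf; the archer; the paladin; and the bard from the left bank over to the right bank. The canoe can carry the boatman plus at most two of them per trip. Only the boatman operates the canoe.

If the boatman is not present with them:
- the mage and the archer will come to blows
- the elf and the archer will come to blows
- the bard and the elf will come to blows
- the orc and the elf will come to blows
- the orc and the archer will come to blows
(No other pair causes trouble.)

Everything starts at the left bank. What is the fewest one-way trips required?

11

Counting alone: the boatman can take at most 2 across per trip to the right bank, so moving all 7 needs at least 4 loaded trips out, with a return between consecutive ones — at least 7 crossings.
The safety rule pushes this higher. Following every safe sequence of crossings, the most of the 7 that can be at the right bank as the canoe arrives there on crossings 7, 9 is 5, 6 respectively — never all 7.
So no plan with fewer than 11 crossings exists, and this one achieves 11:
1. Boatman goes to the right bank with the archer and the elf.
2. Boatman goes back to the left bank with the elf.
3. Boatman goes to the right bank with the elf and the knight.
4. Boatman goes back to the left bank with the elf.
5. Boatman goes to the right bank with the bard and the orc.
6. Boatman goes back to the left bank with the orc.
7. Boatman goes to the right bank with the mage and the orc.
8. Boatman goes back to the left bank with the archer.
9. Boatman goes to the right bank with the elf and the paladin.
10. Boatman goes back to the left bank with the elf.
11. Boatman goes to the right bank with the archer and the elf.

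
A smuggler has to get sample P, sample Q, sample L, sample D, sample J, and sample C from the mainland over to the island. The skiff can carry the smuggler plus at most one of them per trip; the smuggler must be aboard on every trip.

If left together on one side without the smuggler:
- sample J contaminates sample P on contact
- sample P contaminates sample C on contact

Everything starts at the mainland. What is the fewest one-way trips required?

Counting alone: the smuggler can take at most 1 across per trip to the island, so moving all 6 needs at least 6 loaded trips out, with a return between consecutive ones — at least 11 crossings.
The safety rule pushes this higher. Following every safe sequence of crossings, the most of the 6 that can be at the island as the skiff arrives there on crossing 11 is 5 — never all 6.
So no plan with fewer than 13 crossings exists, and this one achieves 13:
1. Smuggler goes to the island with sample P.
2. Smuggler goes back to the mainland alone.
3. Smuggler goes to the island with sample Q.
4. Smuggler goes back to the mainland alone.
5. Smuggler goes to the island with sample L.
6. Smuggler goes back to the mainland alone.
7. Smuggler goes to the island with sample D.
8. Smuggler goes back to the mainland alone.
9. Smuggler goes to the island with sample J.
10. Smuggler goes back to the mainland with sample P.
11. Smuggler goes to the island with sample C.
12. Smuggler goes back to the mainland alone.
13. Smuggler goes to the island with sample P.

13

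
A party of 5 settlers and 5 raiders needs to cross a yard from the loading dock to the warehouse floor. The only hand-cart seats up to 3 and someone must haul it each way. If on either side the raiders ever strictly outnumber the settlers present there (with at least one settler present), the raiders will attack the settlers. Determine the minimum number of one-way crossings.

Counting alone: each trip to the warehouse floor takes at most 3 across and each return brings at least 1 back, so after t trips out (and t−1 returns) at most 3t − (t−1) of the 10 are across; that first reaches 10 at t = 5, so at least 9 crossings are needed.
The safety rule pushes this higher. Following every safe sequence of crossings, the most of the 10 that can be at the warehouse floor as the hand-cart arrives there on crossing 9 is 9 — never all 10.
So no plan with fewer than 11 crossings exists, and this one achieves 11:
1. 2 raiders → the warehouse floor.  (the loading dock: 5S 3R; the warehouse floor: 0S 2R)
2. 1 raider ← the loading dock.  (the loading dock: 5S 4R; the warehouse floor: 0S 1R)
3. 3 raiders → the warehouse floor.  (the loading dock: 5S 1R; the warehouse floor: 0S 4R)
4. 1 raider ← the loading dock.  (the loading dock: 5S 2R; the warehouse floor: 0S 3R)
5. 3 settlers → the warehouse floor.  (the loading dock: 2S 2R; the warehouse floor: 3S 3R)
6. 1 settler and 1 raider ← the loading dock.  (the loading dock: 3S 3R; the warehouse floor: 2S 2R)
7. 3 settlers → the warehouse floor.  (the loading dock: 0S 3R; the warehouse floor: 5S 2R)
8. 1 raider ← the loading dock.  (the loading dock: 0S 4R; the warehouse floor: 5S 1R)
9. 2 raiders → the warehouse floor.  (the loading dock: 0S 2R; the warehouse floor: 5S 3R)
10. 1 raider ← the loading dock.  (the loading dock: 0S 3R; the warehouse floor: 5S 2R)
11. 3 raiders → the warehouse floor.  (the loading dock: 0S 0R; the warehouse floor: 5S 5R)

11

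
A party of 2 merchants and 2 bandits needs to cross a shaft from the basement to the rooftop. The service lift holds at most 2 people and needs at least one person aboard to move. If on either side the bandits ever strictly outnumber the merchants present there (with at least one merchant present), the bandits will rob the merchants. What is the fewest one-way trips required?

Counting alone: each trip to the rooftop takes at most 2 across and each return brings at least 1 back, so after t trips out (and t−1 returns) at most 2t − (t−1) of the 4 are across; that first reaches 4 at t = 3, so at least 5 crossings are needed.
The plan below uses exactly 5 crossings, so it is optimal:
1. 2 bandits → the rooftop.  (the basement: 2M 0B; the rooftop: 0M 2B)
2. 1 bandit ← the basement.  (the basement: 2M 1B; the rooftop: 0M 1B)
3. 2 merchants → the rooftop.  (the basement: 0M 1B; the rooftop: 2M 1B)
4. 1 bandit ← the basement.  (the basement: 0M 2B; the rooftop: 2M 0B)
5. 2 bandits → the rooftop.  (the basement: 0M 0B; the rooftop: 2M 2B)

5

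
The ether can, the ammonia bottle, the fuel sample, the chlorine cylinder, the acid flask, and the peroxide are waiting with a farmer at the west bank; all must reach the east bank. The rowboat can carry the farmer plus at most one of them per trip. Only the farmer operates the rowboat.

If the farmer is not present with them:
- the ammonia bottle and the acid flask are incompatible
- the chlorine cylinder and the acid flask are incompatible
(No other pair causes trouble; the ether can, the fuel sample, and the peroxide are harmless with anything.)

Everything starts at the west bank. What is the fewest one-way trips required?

13

Counting alone: the farmer can take at most 1 across per trip to the east bank, so moving all 6 needs at least 6 loaded trips out, with a return between consecutive ones — at least 11 crossings.
The safety rule pushes this higher. Following every safe sequence of crossings, the most of the 6 that can be at the east bank as the rowboat arrives there on crossing 11 is 5 — never all 6.
So no plan with fewer than 13 crossings exists, and this one achieves 13:
1. Farmer goes to the east bank with the acid flask.  [the west bank: the ammonia bottle, the chlorine cylinder, the ether can, the fuel sample, the peroxide | the east bank: the acid flask]
2. Farmer goes back to the west bank alone.  [the west bank: the ammonia bottle, the chlorine cylinder, the ether can, the fuel sample, the peroxide | the east bank: the acid flask]
3. Farmer goes to the east bank with the ether can.  [the west bank: the ammonia bottle, the chlorine cylinder, the fuel sample, the peroxide | the east bank: the acid flask, the ether can]
4. Farmer goes back to the west bank alone.  [the west bank: the ammonia bottle, the chlorine cylinder, the fuel sample, the peroxide | the east bank: the acid flask, the ether can]
5. Farmer goes to the east bank with the ammonia bottle.  [the west bank: the chlorine cylinder, the fuel sample, the peroxide | the east bank: the acid flask, the ammonia bottle, the ether can]
6. Farmer goes back to the west bank with the acid flask.  [the west bank: the acid flask, the chlorine cylinder, the fuel sample, the peroxide | the east bank: the ammonia bottle, the ether can]
7. Farmer goes to the east bank with the chlorine cylinder.  [the west bank: the acid flask, the fuel sample, the peroxide | the east bank: the ammonia bottle, the chlorine cylinder, the ether can]
8. Farmer goes back to the west bank alone.  [the west bank: the acid flask, the fuel sample, the peroxide | the east bank: the ammonia bottle, the chlorine cylinder, the ether can]
9. Farmer goes to the east bank with the fuel sample.  [the west bank: the acid flask, the peroxide | the east bank: the ammonia bottle, the chlorine cylinder, the ether can, the fuel sample]
10. Farmer goes back to the west bank alone.  [the west bank: the acid flask, the peroxide | the east bank: the ammonia bottle, the chlorine cylinder, the ether can, the fuel sample]
11. Farmer goes to the east bank with the peroxide.  [the west bank: the acid flask | the east bank: the ammonia bottle, the chlorine cylinder, the ether can, the fuel sample, the peroxide]
12. Farmer goes back to the west bank alone.  [the west bank: the acid flask | the east bank: the ammonia bottle, the chlorine cylinder, the ether can, the fuel sample, the peroxide]
13. Farmer goes to the east bank with the acid flask.  [the west bank: — | the east bank: the acid flask, the ammonia bottle, the chlorine cylinder, the ether can, the fuel sample, the peroxide]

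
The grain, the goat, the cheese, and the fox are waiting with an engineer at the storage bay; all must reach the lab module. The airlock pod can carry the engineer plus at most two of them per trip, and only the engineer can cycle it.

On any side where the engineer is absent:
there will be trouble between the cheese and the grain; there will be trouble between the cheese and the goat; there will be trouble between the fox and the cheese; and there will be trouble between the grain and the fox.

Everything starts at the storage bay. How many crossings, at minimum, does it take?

Counting alone: the engineer can take at most 2 across per trip to the lab module, so moving all 4 needs at least 2 loaded trips out, with a return between consecutive ones — at least 3 crossings.
The safety rule pushes this higher. Following every safe sequence of crossings, the most of the 4 that can be at the lab module as the airlock pod arrives there on crossing 3 is 3 — never all 4.
So no plan with fewer than 5 crossings exists, and this one achieves 5:
1. Engineer goes to the lab module with the cheese and the grain.
2. Engineer goes back to the storage bay with the grain.
3. Engineer goes to the lab module with the goat and the grain.
4. Engineer goes back to the storage bay with the cheese.
5. Engineer goes to the lab module with the cheese and the fox.

5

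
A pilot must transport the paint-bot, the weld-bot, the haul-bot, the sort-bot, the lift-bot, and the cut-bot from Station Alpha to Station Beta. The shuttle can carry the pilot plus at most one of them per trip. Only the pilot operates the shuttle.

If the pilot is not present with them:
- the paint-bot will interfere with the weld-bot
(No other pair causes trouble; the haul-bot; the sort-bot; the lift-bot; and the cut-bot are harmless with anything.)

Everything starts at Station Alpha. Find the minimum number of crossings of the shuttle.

Counting alone: the pilot can take at most 1 across per trip to Station Beta, so moving all 6 needs at least 6 loaded trips out, with a return between consecutive ones — at least 11 crossings.
The plan below uses exactly 11 crossings, so it is optimal:
1. Pilot goes to Station Beta with the paint-bot.  [Station Alpha: the cut-bot, the haul-bot, the lift-bot, the sort-bot, the weld-bot | Station Beta: the paint-bot]
2. Pilot goes back to Station Alpha alone.  [Station Alpha: the cut-bot, the haul-bot, the lift-bot, the sort-bot, the weld-bot | Station Beta: the paint-bot]
3. Pilot goes to Station Beta with the haul-bot.  [Station Alpha: the cut-bot, the lift-bot, the sort-bot, the weld-bot | Station Beta: the haul-bot, the paint-bot]
4. Pilot goes back to Station Alpha alone.  [Station Alpha: the cut-bot, the lift-bot, the sort-bot, the weld-bot | Station Beta: the haul-bot, the paint-bot]
5. Pilot goes to Station Beta with the sort-bot.  [Station Alpha: the cut-bot, the lift-bot, the weld-bot | Station Beta: the haul-bot, the paint-bot, the sort-bot]
6. Pilot goes back to Station Alpha alone.  [Station Alpha: the cut-bot, the lift-bot, the weld-bot | Station Beta: the haul-bot, the paint-bot, the sort-bot]
7. Pilot goes to Station Beta with the lift-bot.  [Station Alpha: the cut-bot, the weld-bot | Station Beta: the haul-bot, the lift-bot, the paint-bot, the sort-bot]
8. Pilot goes back to Station Alpha alone.  [Station Alpha: the cut-bot, the weld-bot | Station Beta: the haul-bot, the lift-bot, the paint-bot, the sort-bot]
9. Pilot goes to Station Beta with the cut-bot.  [Station Alpha: the weld-bot | Station Beta: the cut-bot, the haul-bot, the lift-bot, the paint-bot, the sort-bot]
10. Pilot goes back to Station Alpha alone.  [Station Alpha: the weld-bot | Station Beta: the cut-bot, the haul-bot, the lift-bot, the paint-bot, the sort-bot]
11. Pilot goes to Station Beta with the weld-bot.  [Station Alpha: — | Station Beta: the cut-bot, the haul-bot, the lift-bot, the paint-bot, the sort-bot, the weld-bot]

11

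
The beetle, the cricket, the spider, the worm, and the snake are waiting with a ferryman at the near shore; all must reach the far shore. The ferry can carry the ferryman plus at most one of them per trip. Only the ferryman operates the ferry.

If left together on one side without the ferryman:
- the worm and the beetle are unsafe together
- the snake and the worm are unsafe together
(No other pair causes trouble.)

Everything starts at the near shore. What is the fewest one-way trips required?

11

Counting alone: the ferryman can take at most 1 across per trip to the far shore, so moving all 5 needs at least 5 loaded trips out, with a return between consecutive ones — at least 9 crossings.
The safety rule pushes this higher. Following every safe sequence of crossings, the most of the 5 that can be at the far shore as the ferry arrives there on crossing 9 is 4 — never all 5.
So no plan with fewer than 11 crossings exists, and this one achieves 11:
1. Ferryman goes to the far shore with the worm.
2. Ferryman goes back to the near shore alone.
3. Ferryman goes to the far shore with the beetle.
4. Ferryman goes back to the near shore with the worm.
5. Ferryman goes to the far shore with the snake.
6. Ferryman goes back to the near shore alone.
7. Ferryman goes to the far shore with the cricket.
8. Ferryman goes back to the near shore alone.
9. Ferryman goes to the far shore with the spider.
10. Ferryman goes back to the near shore alone.
11. Ferryman goes to the far shore with the worm.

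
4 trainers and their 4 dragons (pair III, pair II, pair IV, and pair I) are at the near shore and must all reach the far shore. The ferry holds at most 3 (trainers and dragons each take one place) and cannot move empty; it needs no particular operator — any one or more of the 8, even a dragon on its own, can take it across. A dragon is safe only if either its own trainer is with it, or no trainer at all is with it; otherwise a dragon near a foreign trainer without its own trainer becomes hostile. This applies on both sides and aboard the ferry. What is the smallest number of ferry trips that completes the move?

9

Counting alone: each trip to the far shore takes at most 3 across and each return brings at least 1 back, so after t trips out (and t−1 returns) at most 3t − (t−1) of the 8 are across; that first reaches 8 at t = 4, so at least 7 crossings are needed.
The safety rule pushes this higher. Following every safe sequence of crossings, the most of the 8 that can be at the far shore as the ferry arrives there on crossing 7 is 7 — never all 8.
So no plan with fewer than 9 crossings exists, and this one achieves 9:
1. dragon III and trainer III cross → the far shore.
2. trainer III crosses ← the near shore.
3. dragon II, trainer II, and trainer III cross → the far shore.
4. dragon III and trainer III cross ← the near shore.
5. trainer I, trainer III, and trainer IV cross → the far shore.
6. dragon II crosses ← the near shore.
7. dragon II and dragon III cross → the far shore.
8. dragon III crosses ← the near shore.
9. dragon I, dragon III, and dragon IV cross → the far shore.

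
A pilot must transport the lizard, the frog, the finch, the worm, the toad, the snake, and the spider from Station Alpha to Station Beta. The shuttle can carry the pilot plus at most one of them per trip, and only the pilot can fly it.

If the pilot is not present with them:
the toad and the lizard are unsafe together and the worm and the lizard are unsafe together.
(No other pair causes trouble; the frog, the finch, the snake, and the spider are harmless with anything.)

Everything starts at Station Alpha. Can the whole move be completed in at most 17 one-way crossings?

Yes

Yes — this plan uses 15 crossings (≤ 17):
1. Pilot goes to Station Beta with the lizard.  [Station Alpha: the finch, the frog, the snake, the spider, the toad, the worm | Station Beta: the lizard]
2. Pilot goes back to Station Alpha alone.  [Station Alpha: the finch, the frog, the snake, the spider, the toad, the worm | Station Beta: the lizard]
3. Pilot goes to Station Beta with the frog.  [Station Alpha: the finch, the snake, the spider, the toad, the worm | Station Beta: the frog, the lizard]
4. Pilot goes back to Station Alpha alone.  [Station Alpha: the finch, the snake, the spider, the toad, the worm | Station Beta: the frog, the lizard]
5. Pilot goes to Station Beta with the finch.  [Station Alpha: the snake, the spider, the toad, the worm | Station Beta: the finch, the frog, the lizard]
6. Pilot goes back to Station Alpha alone.  [Station Alpha: the snake, the spider, the toad, the worm | Station Beta: the finch, the frog, the lizard]
7. Pilot goes to Station Beta with the worm.  [Station Alpha: the snake, the spider, the toad | Station Beta: the finch, the frog, the lizard, the worm]
8. Pilot goes back to Station Alpha with the lizard.  [Station Alpha: the lizard, the snake, the spider, the toad | Station Beta: the finch, the frog, the worm]
9. Pilot goes to Station Beta with the toad.  [Station Alpha: the lizard, the snake, the spider | Station Beta: the finch, the frog, the toad, the worm]
10. Pilot goes back to Station Alpha alone.  [Station Alpha: the lizard, the snake, the spider | Station Beta: the finch, the frog, the toad, the worm]
11. Pilot goes to Station Beta with the snake.  [Station Alpha: the lizard, the spider | Station Beta: the finch, the frog, the snake, the toad, the worm]
12. Pilot goes back to Station Alpha alone.  [Station Alpha: the lizard, the spider | Station Beta: the finch, the frog, the snake, the toad, the worm]
13. Pilot goes to Station Beta with the spider.  [Station Alpha: the lizard | Station Beta: the finch, the frog, the snake, the spider, the toad, the worm]
14. Pilot goes back to Station Alpha alone.  [Station Alpha: the lizard | Station Beta: the finch, the frog, the snake, the spider, the toad, the worm]
15. Pilot goes to Station Beta with the lizard.  [Station Alpha: — | Station Beta: the finch, the frog, the lizard, the snake, the spider, the toad, the worm]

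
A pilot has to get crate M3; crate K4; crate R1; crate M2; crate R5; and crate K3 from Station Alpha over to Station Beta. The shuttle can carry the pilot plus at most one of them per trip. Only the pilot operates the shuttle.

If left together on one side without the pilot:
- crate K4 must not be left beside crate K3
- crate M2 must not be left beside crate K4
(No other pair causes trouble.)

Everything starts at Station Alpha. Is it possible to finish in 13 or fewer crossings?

Yes — this plan uses 13 crossings (≤ 13):
1. Pilot goes to Station Beta with crate K4.
2. Pilot goes back to Station Alpha alone.
3. Pilot goes to Station Beta with crate M3.
4. Pilot goes back to Station Alpha alone.
5. Pilot goes to Station Beta with crate R1.
6. Pilot goes back to Station Alpha alone.
7. Pilot goes to Station Beta with crate M2.
8. Pilot goes back to Station Alpha with crate K4.
9. Pilot goes to Station Beta with crate K3.
10. Pilot goes back to Station Alpha alone.
11. Pilot goes to Station Beta with crate R5.
12. Pilot goes back to Station Alpha alone.
13. Pilot goes to Station Beta with crate K4.

Yes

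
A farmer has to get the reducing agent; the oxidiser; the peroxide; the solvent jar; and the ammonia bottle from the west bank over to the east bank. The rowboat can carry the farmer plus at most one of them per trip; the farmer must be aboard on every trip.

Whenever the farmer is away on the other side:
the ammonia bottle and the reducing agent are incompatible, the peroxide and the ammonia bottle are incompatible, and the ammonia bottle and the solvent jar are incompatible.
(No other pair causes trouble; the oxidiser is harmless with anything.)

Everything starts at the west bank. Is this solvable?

Following every safe sequence of crossings from the start, the most of the 5 that can be at the east bank as the rowboat arrives there on crossings 1, 3, 5 is 1, 2, 3 respectively; the best ever achieved is 3 of 5.
From crossing 7 on, no configuration arises that was not already reachable earlier: only 18 distinct safe configurations (who is on which side, and where the rowboat is) can ever be reached, none of them has everyone across, and every continuation just revisits them. So no valid plan exists.

No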